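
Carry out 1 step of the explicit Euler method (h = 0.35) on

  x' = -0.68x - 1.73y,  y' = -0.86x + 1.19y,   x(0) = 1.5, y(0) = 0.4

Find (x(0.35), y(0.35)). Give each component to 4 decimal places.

0.9008, 0.1151

Euler on (x,y): x_{n+1} = x_n + h·x', y_{n+1} = y_n + h·y'.
0.000000: (1.500000, 0.400000); f=(-1.712000, -0.814000) → (0.900800, 0.115100)
(x(0.35), y(0.35)) ≈ (0.9008, 0.1151)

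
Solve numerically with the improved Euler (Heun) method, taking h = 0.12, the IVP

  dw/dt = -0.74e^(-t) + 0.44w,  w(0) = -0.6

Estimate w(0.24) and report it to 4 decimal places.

-0.8340

Heun: k1 = f(t_n, w_n); k2 = f(t_n + h, w_n + h·k1); w_{n+1} = w_n + (h/2)·(k1 + k2).
t=0.000000, w=-0.600000:
  k1 = f(0.000000, -0.600000) = -1.004000
  k2 = f(0.120000, -0.720480) = -0.973332
  w ← -0.600000 + (0.12/2)·(-1.004000 + (-0.973332)) = -0.718640
t=0.120000, w=-0.718640:
  k1 = f(0.120000, -0.718640) = -0.972523
  k2 = f(0.240000, -0.835343) = -0.949655
  w ← -0.718640 + (0.12/2)·(-0.972523 + (-0.949655)) = -0.833971
w(0.24) ≈ -0.8340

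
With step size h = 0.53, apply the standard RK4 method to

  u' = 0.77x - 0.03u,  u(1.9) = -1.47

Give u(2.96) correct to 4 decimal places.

RK4: k1 = f(x_n, u_n); k2 = f(x_n + h/2, u_n + (h/2)·k1); k3 = f(x_n + h/2, u_n + (h/2)·k2); k4 = f(x_n + h, u_n + h·k3); u_{n+1} = u_n + (h/6)·(k1 + 2k2 + 2k3 + k4).
x=1.900000, u=-1.470000:
  k1 = f(1.900000, -1.470000) = 1.507100
  k2 = f(2.165000, -1.070618) = 1.699169
  k3 = f(2.165000, -1.019720) = 1.697642
  k4 = f(2.430000, -0.570250) = 1.888207
  u ← -1.470000 + (0.53/6)·(k1 + 2k2 + 2k3 + k4) = -0.569978
x=2.430000, u=-0.569978:
  k1 = f(2.430000, -0.569978) = 1.888199
  k2 = f(2.695000, -0.069605) = 2.077238
  k3 = f(2.695000, -0.019510) = 2.075735
  k4 = f(2.960000, 0.530162) = 2.263295
  u ← -0.569978 + (0.53/6)·(k1 + 2k2 + 2k3 + k4) = 0.530429
u(2.96) ≈ 0.5304

0.5304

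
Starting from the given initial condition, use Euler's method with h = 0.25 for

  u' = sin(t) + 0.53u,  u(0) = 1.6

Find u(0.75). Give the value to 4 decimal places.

2.5139

Euler: u_{n+1} = u_n + h·f(t_n, u_n).
t=0.000000, u=1.600000: f=0.848000 → u ← 1.600000 + 0.25·0.848000 = 1.812000
t=0.250000, u=1.812000: f=1.207764 → u ← 1.812000 + 0.25·1.207764 = 2.113941
t=0.500000, u=2.113941: f=1.599814 → u ← 2.113941 + 0.25·1.599814 = 2.513895
u(0.75) ≈ 2.5139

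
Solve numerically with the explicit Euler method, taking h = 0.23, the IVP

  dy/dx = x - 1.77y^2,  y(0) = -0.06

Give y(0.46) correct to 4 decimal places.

-0.0101

Euler: y_{n+1} = y_n + h·f(x_n, y_n).
x=0.000000, y=-0.060000: f=-0.006372 → y ← -0.060000 + 0.23·(-0.006372) = -0.061466
x=0.230000, y=-0.061466: f=0.223313 → y ← -0.061466 + 0.23·0.223313 = -0.010104
y(0.46) ≈ -0.0101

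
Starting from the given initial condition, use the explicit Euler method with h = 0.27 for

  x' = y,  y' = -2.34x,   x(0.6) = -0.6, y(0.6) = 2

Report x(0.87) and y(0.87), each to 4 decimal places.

Euler on (x,y): x_{n+1} = x_n + h·x', y_{n+1} = y_n + h·y'.
0.600000: (-0.600000, 2.000000); f=(2.000000, 1.404000) → (-0.060000, 2.379080)
(x(0.87), y(0.87)) ≈ (-0.0600, 2.3791)

-0.0600, 2.3791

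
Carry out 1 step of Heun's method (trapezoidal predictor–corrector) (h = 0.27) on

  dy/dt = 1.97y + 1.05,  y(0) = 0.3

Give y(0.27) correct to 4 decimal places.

0.8609

Heun: k1 = f(t_n, y_n); k2 = f(t_n + h, y_n + h·k1); y_{n+1} = y_n + (h/2)·(k1 + k2).
t=0.000000, y=0.300000:
  k1 = f(0.000000, 0.300000) = 1.641000
  k2 = f(0.270000, 0.743070) = 2.513848
  y ← 0.300000 + (0.27/2)·(1.641000 + 2.513848) = 0.860904
y(0.27) ≈ 0.8609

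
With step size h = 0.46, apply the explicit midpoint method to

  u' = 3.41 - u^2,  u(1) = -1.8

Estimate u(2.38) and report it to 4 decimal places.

Midpoint: k1 = f(x_n, u_n); k2 = f(x_n + h/2, u_n + (h/2)·k1); u_{n+1} = u_n + h·k2.
x=1.000000, u=-1.800000:
  k1 = f(1.000000, -1.800000) = 0.170000
  k2 = f(1.230000, -1.760900) = 0.309231
  u ← -1.800000 + 0.46·0.309231 = -1.657754
x=1.460000, u=-1.657754:
  k1 = f(1.460000, -1.657754) = 0.661853
  k2 = f(1.690000, -1.505528) = 1.143387
  u ← -1.657754 + 0.46·1.143387 = -1.131796
x=1.920000, u=-1.131796:
  k1 = f(1.920000, -1.131796) = 2.129039
  k2 = f(2.150000, -0.642117) = 2.997686
  u ← -1.131796 + 0.46·2.997686 = 0.247140
u(2.38) ≈ 0.2471

0.2471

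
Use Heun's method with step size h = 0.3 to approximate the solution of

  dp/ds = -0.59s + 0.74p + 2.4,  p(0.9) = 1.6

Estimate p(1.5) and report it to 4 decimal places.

3.7675

Heun: k1 = f(s_n, p_n); k2 = f(s_n + h, p_n + h·k1); p_{n+1} = p_n + (h/2)·(k1 + k2).
s=0.900000, p=1.600000:
  k1 = f(0.900000, 1.600000) = 3.053000
  k2 = f(1.200000, 2.515900) = 3.553766
  p ← 1.600000 + (0.3/2)·(3.053000 + 3.553766) = 2.591015
s=1.200000, p=2.591015:
  k1 = f(1.200000, 2.591015) = 3.609351
  k2 = f(1.500000, 3.673820) = 4.233627
  p ← 2.591015 + (0.3/2)·(3.609351 + 4.233627) = 3.767462
p(1.5) ≈ 3.7675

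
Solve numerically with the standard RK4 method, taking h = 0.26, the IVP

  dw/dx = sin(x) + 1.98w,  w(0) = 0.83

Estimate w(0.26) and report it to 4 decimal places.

1.4287

RK4: k1 = f(x_n, w_n); k2 = f(x_n + h/2, w_n + (h/2)·k1); k3 = f(x_n + h/2, w_n + (h/2)·k2); k4 = f(x_n + h, w_n + h·k3); w_{n+1} = w_n + (h/6)·(k1 + 2k2 + 2k3 + k4).
x=0.000000, w=0.830000:
  k1 = f(0.000000, 0.830000) = 1.643400
  k2 = f(0.130000, 1.043642) = 2.196045
  k3 = f(0.130000, 1.115486) = 2.338296
  k4 = f(0.260000, 1.437957) = 3.104235
  w ← 0.830000 + (0.26/6)·(k1 + 2k2 + 2k3 + k4) = 1.428707
w(0.26) ≈ 1.4287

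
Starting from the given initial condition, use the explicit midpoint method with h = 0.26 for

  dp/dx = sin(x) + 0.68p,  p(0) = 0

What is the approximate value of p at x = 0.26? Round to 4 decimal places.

Midpoint: k1 = f(x_n, p_n); k2 = f(x_n + h/2, p_n + (h/2)·k1); p_{n+1} = p_n + h·k2.
x=0.000000, p=0.000000:
  k1 = f(0.000000, 0.000000) = 0.000000
  k2 = f(0.130000, 0.000000) = 0.129634
  p ← 0.000000 + 0.26·0.129634 = 0.033705
p(0.26) ≈ 0.0337

0.0337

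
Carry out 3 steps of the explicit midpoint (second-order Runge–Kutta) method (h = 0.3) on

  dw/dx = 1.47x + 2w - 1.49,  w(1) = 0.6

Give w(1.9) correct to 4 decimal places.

Midpoint: k1 = f(x_n, w_n); k2 = f(x_n + h/2, w_n + (h/2)·k1); w_{n+1} = w_n + h·k2.
x=1.000000, w=0.600000:
  k1 = f(1.000000, 0.600000) = 1.180000
  k2 = f(1.150000, 0.777000) = 1.754500
  w ← 0.600000 + 0.3·1.754500 = 1.126350
x=1.300000, w=1.126350:
  k1 = f(1.300000, 1.126350) = 2.673700
  k2 = f(1.450000, 1.527405) = 3.696310
  w ← 1.126350 + 0.3·3.696310 = 2.235243
x=1.600000, w=2.235243:
  k1 = f(1.600000, 2.235243) = 5.332486
  k2 = f(1.750000, 3.035116) = 7.152732
  w ← 2.235243 + 0.3·7.152732 = 4.381063
w(1.9) ≈ 4.3811

4.3811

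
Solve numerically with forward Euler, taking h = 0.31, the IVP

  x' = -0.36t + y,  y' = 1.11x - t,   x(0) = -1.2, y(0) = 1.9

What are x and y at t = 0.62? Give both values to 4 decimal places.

Euler on (x,y): x_{n+1} = x_n + h·x', y_{n+1} = y_n + h·y'.
0.000000: (-1.200000, 1.900000); f=(1.900000, -1.332000) → (-0.611000, 1.487080)
0.310000: (-0.611000, 1.487080); f=(1.375480, -0.988210) → (-0.184601, 1.180735)
(x(0.62), y(0.62)) ≈ (-0.1846, 1.1807)

-0.1846, 1.1807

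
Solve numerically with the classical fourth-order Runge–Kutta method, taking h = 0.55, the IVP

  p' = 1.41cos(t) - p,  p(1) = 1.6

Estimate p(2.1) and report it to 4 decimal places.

0.4609

RK4: k1 = f(t_n, p_n); k2 = f(t_n + h/2, p_n + (h/2)·k1); k3 = f(t_n + h/2, p_n + (h/2)·k2); k4 = f(t_n + h, p_n + h·k3); p_{n+1} = p_n + (h/6)·(k1 + 2k2 + 2k3 + k4).
t=1.000000, p=1.600000:
  k1 = f(1.000000, 1.600000) = -0.838174
  k2 = f(1.275000, 1.369502) = -0.958485
  k3 = f(1.275000, 1.336417) = -0.925399
  k4 = f(1.550000, 1.091030) = -1.061710
  p ← 1.600000 + (0.55/6)·(k1 + 2k2 + 2k3 + k4) = 1.080465
t=1.550000, p=1.080465:
  k1 = f(1.550000, 1.080465) = -1.051145
  k2 = f(1.825000, 0.791401) = -1.145980
  k3 = f(1.825000, 0.765321) = -1.119900
  k4 = f(2.100000, 0.464520) = -1.176353
  p ← 1.080465 + (0.55/6)·(k1 + 2k2 + 2k3 + k4) = 0.460867
p(2.1) ≈ 0.4609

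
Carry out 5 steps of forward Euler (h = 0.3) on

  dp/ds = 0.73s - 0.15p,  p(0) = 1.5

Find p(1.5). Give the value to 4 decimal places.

1.8196

Euler: p_{n+1} = p_n + h·f(s_n, p_n).
s=0.000000, p=1.500000: f=-0.225000 → p ← 1.500000 + 0.3·(-0.225000) = 1.432500
s=0.300000, p=1.432500: f=0.004125 → p ← 1.432500 + 0.3·0.004125 = 1.433738
s=0.600000, p=1.433738: f=0.222939 → p ← 1.433738 + 0.3·0.222939 = 1.500619
s=0.900000, p=1.500619: f=0.431907 → p ← 1.500619 + 0.3·0.431907 = 1.630191
s=1.200000, p=1.630191: f=0.631471 → p ← 1.630191 + 0.3·0.631471 = 1.819633
p(1.5) ≈ 1.8196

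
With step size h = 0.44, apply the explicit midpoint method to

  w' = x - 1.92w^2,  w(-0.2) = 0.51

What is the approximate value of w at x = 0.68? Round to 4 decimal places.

0.4837

Midpoint: k1 = f(x_n, w_n); k2 = f(x_n + h/2, w_n + (h/2)·k1); w_{n+1} = w_n + h·k2.
x=-0.200000, w=0.510000:
  k1 = f(-0.200000, 0.510000) = -0.699392
  k2 = f(0.020000, 0.356134) = -0.223516
  w ← 0.510000 + 0.44·(-0.223516) = 0.411653
x=0.240000, w=0.411653:
  k1 = f(0.240000, 0.411653) = -0.085360
  k2 = f(0.460000, 0.392874) = 0.163648
  w ← 0.411653 + 0.44·0.163648 = 0.483658
w(0.68) ≈ 0.4837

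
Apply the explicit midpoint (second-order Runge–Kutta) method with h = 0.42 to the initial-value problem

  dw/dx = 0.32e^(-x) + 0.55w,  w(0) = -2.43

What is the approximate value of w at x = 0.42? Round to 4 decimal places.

Midpoint: k1 = f(x_n, w_n); k2 = f(x_n + h/2, w_n + (h/2)·k1); w_{n+1} = w_n + h·k2.
x=0.000000, w=-2.430000:
  k1 = f(0.000000, -2.430000) = -1.016500
  k2 = f(0.210000, -2.643465) = -1.194519
  w ← -2.430000 + 0.42·(-1.194519) = -2.931698
w(0.42) ≈ -2.9317

-2.9317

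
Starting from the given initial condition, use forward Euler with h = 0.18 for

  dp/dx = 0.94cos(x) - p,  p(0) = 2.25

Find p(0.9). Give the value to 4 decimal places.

1.3551

Euler: p_{n+1} = p_n + h·f(x_n, p_n).
x=0.000000, p=2.250000: f=-1.310000 → p ← 2.250000 + 0.18·(-1.310000) = 2.014200
x=0.180000, p=2.014200: f=-1.089387 → p ← 2.014200 + 0.18·(-1.089387) = 1.818110
x=0.360000, p=1.818110: f=-0.938367 → p ← 1.818110 + 0.18·(-0.938367) = 1.649204
x=0.540000, p=1.649204: f=-0.842958 → p ← 1.649204 + 0.18·(-0.842958) = 1.497472
x=0.720000, p=1.497472: f=-0.790774 → p ← 1.497472 + 0.18·(-0.790774) = 1.355132
p(0.9) ≈ 1.3551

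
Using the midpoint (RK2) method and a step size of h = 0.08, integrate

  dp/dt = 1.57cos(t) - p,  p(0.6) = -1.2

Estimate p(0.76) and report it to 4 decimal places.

Midpoint: k1 = f(t_n, p_n); k2 = f(t_n + h/2, p_n + (h/2)·k1); p_{n+1} = p_n + h·k2.
t=0.600000, p=-1.200000:
  k1 = f(0.600000, -1.200000) = 2.495777
  k2 = f(0.640000, -1.100169) = 2.359459
  p ← -1.200000 + 0.08·2.359459 = -1.011243
t=0.680000, p=-1.011243:
  k1 = f(0.680000, -1.011243) = 2.232032
  k2 = f(0.720000, -0.921962) = 2.102297
  p ← -1.011243 + 0.08·2.102297 = -0.843060
p(0.76) ≈ -0.8431

-0.8431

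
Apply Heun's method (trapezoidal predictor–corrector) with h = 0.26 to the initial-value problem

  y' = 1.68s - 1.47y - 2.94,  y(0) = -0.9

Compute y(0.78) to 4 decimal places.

-1.2670

Heun: k1 = f(s_n, y_n); k2 = f(s_n + h, y_n + h·k1); y_{n+1} = y_n + (h/2)·(k1 + k2).
s=0.000000, y=-0.900000:
  k1 = f(0.000000, -0.900000) = -1.617000
  k2 = f(0.260000, -1.320420) = -0.562183
  y ← -0.900000 + (0.26/2)·(-1.617000 + (-0.562183)) = -1.183294
s=0.260000, y=-1.183294:
  k1 = f(0.260000, -1.183294) = -0.763758
  k2 = f(0.520000, -1.381871) = -0.035050
  y ← -1.183294 + (0.26/2)·(-0.763758 + (-0.035050)) = -1.287139
s=0.520000, y=-1.287139:
  k1 = f(0.520000, -1.287139) = -0.174306
  k2 = f(0.780000, -1.332458) = 0.329114
  y ← -1.287139 + (0.26/2)·(-0.174306 + 0.329114) = -1.267014
y(0.78) ≈ -1.2670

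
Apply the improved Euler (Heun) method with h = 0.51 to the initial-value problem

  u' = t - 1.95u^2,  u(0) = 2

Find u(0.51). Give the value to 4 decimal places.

-1.8044

Heun: k1 = f(t_n, u_n); k2 = f(t_n + h, u_n + h·k1); u_{n+1} = u_n + (h/2)·(k1 + k2).
t=0.000000, u=2.000000:
  k1 = f(0.000000, 2.000000) = -7.800000
  k2 = f(0.510000, -1.978000) = -7.119344
  u ← 2.000000 + (0.51/2)·(-7.800000 + (-7.119344)) = -1.804433
u(0.51) ≈ -1.8044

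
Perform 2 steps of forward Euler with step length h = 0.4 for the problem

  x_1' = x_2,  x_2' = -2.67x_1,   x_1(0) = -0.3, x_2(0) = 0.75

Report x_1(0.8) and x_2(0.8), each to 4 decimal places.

0.4282, 1.0704

Euler on (x_1,x_2): x_1_{n+1} = x_1_n + h·x_1', x_2_{n+1} = x_2_n + h·x_2'.
0.000000: (-0.300000, 0.750000); f=(0.750000, 0.801000) → (0.000000, 1.070400)
0.400000: (0.000000, 1.070400); f=(1.070400, 0.000000) → (0.428160, 1.070400)
(x_1(0.8), x_2(0.8)) ≈ (0.4282, 1.0704)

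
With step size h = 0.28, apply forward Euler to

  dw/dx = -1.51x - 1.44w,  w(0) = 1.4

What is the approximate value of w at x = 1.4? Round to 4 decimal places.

Euler: w_{n+1} = w_n + h·f(x_n, w_n).
x=0.000000, w=1.400000: f=-2.016000 → w ← 1.400000 + 0.28·(-2.016000) = 0.835520
x=0.280000, w=0.835520: f=-1.625949 → w ← 0.835520 + 0.28·(-1.625949) = 0.380254
x=0.560000, w=0.380254: f=-1.393166 → w ← 0.380254 + 0.28·(-1.393166) = -0.009832
x=0.840000, w=-0.009832: f=-1.254242 → w ← -0.009832 + 0.28·(-1.254242) = -0.361020
x=1.120000, w=-0.361020: f=-1.171331 → w ← -0.361020 + 0.28·(-1.171331) = -0.688993
w(1.4) ≈ -0.6890

-0.6890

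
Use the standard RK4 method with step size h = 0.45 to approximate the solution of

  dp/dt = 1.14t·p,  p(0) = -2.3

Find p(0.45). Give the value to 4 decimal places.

RK4: k1 = f(t_n, p_n); k2 = f(t_n + h/2, p_n + (h/2)·k1); k3 = f(t_n + h/2, p_n + (h/2)·k2); k4 = f(t_n + h, p_n + h·k3); p_{n+1} = p_n + (h/6)·(k1 + 2k2 + 2k3 + k4).
t=0.000000, p=-2.300000:
  k1 = f(0.000000, -2.300000) = 0.000000
  k2 = f(0.225000, -2.300000) = -0.589950
  k3 = f(0.225000, -2.432739) = -0.623997
  k4 = f(0.450000, -2.580799) = -1.323950
  p ← -2.300000 + (0.45/6)·(k1 + 2k2 + 2k3 + k4) = -2.581388
p(0.45) ≈ -2.5814

-2.5814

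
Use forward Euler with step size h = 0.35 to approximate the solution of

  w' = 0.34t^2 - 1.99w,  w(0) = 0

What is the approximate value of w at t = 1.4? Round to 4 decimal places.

0.1502

Euler: w_{n+1} = w_n + h·f(t_n, w_n).
t=0.000000, w=0.000000: f=0.000000 → w ← 0.000000 + 0.35·0.000000 = 0.000000
t=0.350000, w=0.000000: f=0.041650 → w ← 0.000000 + 0.35·0.041650 = 0.014577
t=0.700000, w=0.014577: f=0.137591 → w ← 0.014577 + 0.35·0.137591 = 0.062734
t=1.050000, w=0.062734: f=0.250009 → w ← 0.062734 + 0.35·0.250009 = 0.150237
w(1.4) ≈ 0.1502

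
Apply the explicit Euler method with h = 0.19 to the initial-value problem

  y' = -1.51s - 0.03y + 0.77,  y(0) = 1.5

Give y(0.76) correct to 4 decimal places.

Euler: y_{n+1} = y_n + h·f(s_n, y_n).
s=0.000000, y=1.500000: f=0.725000 → y ← 1.500000 + 0.19·0.725000 = 1.637750
s=0.190000, y=1.637750: f=0.433968 → y ← 1.637750 + 0.19·0.433968 = 1.720204
s=0.380000, y=1.720204: f=0.144594 → y ← 1.720204 + 0.19·0.144594 = 1.747677
s=0.570000, y=1.747677: f=-0.143130 → y ← 1.747677 + 0.19·(-0.143130) = 1.720482
y(0.76) ≈ 1.7205

1.7205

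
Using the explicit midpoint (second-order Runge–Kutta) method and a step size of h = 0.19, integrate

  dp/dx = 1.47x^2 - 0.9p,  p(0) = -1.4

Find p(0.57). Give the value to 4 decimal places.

Midpoint: k1 = f(x_n, p_n); k2 = f(x_n + h/2, p_n + (h/2)·k1); p_{n+1} = p_n + h·k2.
x=0.000000, p=-1.400000:
  k1 = f(0.000000, -1.400000) = 1.260000
  k2 = f(0.095000, -1.280300) = 1.165537
  p ← -1.400000 + 0.19·1.165537 = -1.178548
x=0.190000, p=-1.178548:
  k1 = f(0.190000, -1.178548) = 1.113760
  k2 = f(0.285000, -1.072741) = 1.084867
  p ← -1.178548 + 0.19·1.084867 = -0.972423
x=0.380000, p=-0.972423:
  k1 = f(0.380000, -0.972423) = 1.087449
  k2 = f(0.475000, -0.869116) = 1.113873
  p ← -0.972423 + 0.19·1.113873 = -0.760787
p(0.57) ≈ -0.7608

-0.7608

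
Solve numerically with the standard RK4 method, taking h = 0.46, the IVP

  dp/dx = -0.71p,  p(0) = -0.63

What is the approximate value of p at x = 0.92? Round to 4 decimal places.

-0.3279

RK4: k1 = f(x_n, p_n); k2 = f(x_n + h/2, p_n + (h/2)·k1); k3 = f(x_n + h/2, p_n + (h/2)·k2); k4 = f(x_n + h, p_n + h·k3); p_{n+1} = p_n + (h/6)·(k1 + 2k2 + 2k3 + k4).
x=0.000000, p=-0.630000:
  k1 = f(0.000000, -0.630000) = 0.447300
  k2 = f(0.230000, -0.527121) = 0.374256
  k3 = f(0.230000, -0.543921) = 0.386184
  k4 = f(0.460000, -0.452355) = 0.321172
  p ← -0.630000 + (0.46/6)·(k1 + 2k2 + 2k3 + k4) = -0.454483
x=0.460000, p=-0.454483:
  k1 = f(0.460000, -0.454483) = 0.322683
  k2 = f(0.690000, -0.380266) = 0.269989
  k3 = f(0.690000, -0.392386) = 0.278594
  k4 = f(0.920000, -0.326330) = 0.231694
  p ← -0.454483 + (0.46/6)·(k1 + 2k2 + 2k3 + k4) = -0.327865
p(0.92) ≈ -0.3279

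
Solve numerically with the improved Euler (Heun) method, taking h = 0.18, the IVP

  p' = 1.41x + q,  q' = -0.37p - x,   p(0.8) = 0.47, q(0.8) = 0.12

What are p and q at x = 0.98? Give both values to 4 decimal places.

0.7017, -0.0790

Heun on (p,q): k1 = f(x_n, state_n); k2 = f(x_n + h, state_n + h·k1); state_{n+1} = state_n + (h/2)·(k1 + k2).
0.800000: (0.470000, 0.120000)
  k1 = (1.248000, -0.973900)
  predictor → (0.694640, -0.055302)
  k2 = (1.326498, -1.237017)
  → (0.701705, -0.078983)
(p(0.98), q(0.98)) ≈ (0.7017, -0.0790)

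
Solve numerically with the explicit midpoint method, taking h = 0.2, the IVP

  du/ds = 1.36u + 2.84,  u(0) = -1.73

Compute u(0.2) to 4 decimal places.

Midpoint: k1 = f(s_n, u_n); k2 = f(s_n + h/2, u_n + (h/2)·k1); u_{n+1} = u_n + h·k2.
s=0.000000, u=-1.730000:
  k1 = f(0.000000, -1.730000) = 0.487200
  k2 = f(0.100000, -1.681280) = 0.553459
  u ← -1.730000 + 0.2·0.553459 = -1.619308
u(0.2) ≈ -1.6193

-1.6193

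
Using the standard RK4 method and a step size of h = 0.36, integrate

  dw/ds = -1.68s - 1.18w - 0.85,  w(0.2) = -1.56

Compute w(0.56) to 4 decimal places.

-1.4631

RK4: k1 = f(s_n, w_n); k2 = f(s_n + h/2, w_n + (h/2)·k1); k3 = f(s_n + h/2, w_n + (h/2)·k2); k4 = f(s_n + h, w_n + h·k3); w_{n+1} = w_n + (h/6)·(k1 + 2k2 + 2k3 + k4).
s=0.200000, w=-1.560000:
  k1 = f(0.200000, -1.560000) = 0.654800
  k2 = f(0.380000, -1.442136) = 0.213320
  k3 = f(0.380000, -1.521602) = 0.307091
  k4 = f(0.560000, -1.449447) = -0.080452
  w ← -1.560000 + (0.36/6)·(k1 + 2k2 + 2k3 + k4) = -1.463090
w(0.56) ≈ -1.4631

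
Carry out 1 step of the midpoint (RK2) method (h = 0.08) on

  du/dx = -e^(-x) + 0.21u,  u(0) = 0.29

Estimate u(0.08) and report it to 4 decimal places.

0.2174

Midpoint: k1 = f(x_n, u_n); k2 = f(x_n + h/2, u_n + (h/2)·k1); u_{n+1} = u_n + h·k2.
x=0.000000, u=0.290000:
  k1 = f(0.000000, 0.290000) = -0.939100
  k2 = f(0.040000, 0.252436) = -0.907778
  u ← 0.290000 + 0.08·(-0.907778) = 0.217378
u(0.08) ≈ 0.2174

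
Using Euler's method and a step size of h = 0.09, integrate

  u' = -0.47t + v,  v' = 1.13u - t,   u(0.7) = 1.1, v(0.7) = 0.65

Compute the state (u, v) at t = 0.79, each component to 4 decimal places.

1.1289, 0.6989

Euler on (u,v): u_{n+1} = u_n + h·u', v_{n+1} = v_n + h·v'.
0.700000: (1.100000, 0.650000); f=(0.321000, 0.543000) → (1.128890, 0.698870)
(u(0.79), v(0.79)) ≈ (1.1289, 0.6989)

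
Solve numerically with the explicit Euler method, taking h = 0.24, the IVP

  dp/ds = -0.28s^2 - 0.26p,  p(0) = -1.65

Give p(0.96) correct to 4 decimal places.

-1.3279

Euler: p_{n+1} = p_n + h·f(s_n, p_n).
s=0.000000, p=-1.650000: f=0.429000 → p ← -1.650000 + 0.24·0.429000 = -1.547040
s=0.240000, p=-1.547040: f=0.386102 → p ← -1.547040 + 0.24·0.386102 = -1.454375
s=0.480000, p=-1.454375: f=0.313626 → p ← -1.454375 + 0.24·0.313626 = -1.379105
s=0.720000, p=-1.379105: f=0.213415 → p ← -1.379105 + 0.24·0.213415 = -1.327886
p(0.96) ≈ -1.3279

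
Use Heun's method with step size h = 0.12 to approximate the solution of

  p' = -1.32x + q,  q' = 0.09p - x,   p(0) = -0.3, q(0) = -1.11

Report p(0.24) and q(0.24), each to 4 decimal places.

-0.6071, -1.1484

Heun on (p,q): k1 = f(x_n, state_n); k2 = f(x_n + h, state_n + h·k1); state_{n+1} = state_n + (h/2)·(k1 + k2).
0.000000: (-0.300000, -1.110000)
  k1 = (-1.110000, -0.027000)
  predictor → (-0.433200, -1.113240)
  k2 = (-1.271640, -0.158988)
  → (-0.442898, -1.121159)
0.120000: (-0.442898, -1.121159)
  k1 = (-1.279559, -0.159861)
  predictor → (-0.596446, -1.140343)
  k2 = (-1.457143, -0.293680)
  → (-0.607101, -1.148372)
(p(0.24), q(0.24)) ≈ (-0.6071, -1.1484)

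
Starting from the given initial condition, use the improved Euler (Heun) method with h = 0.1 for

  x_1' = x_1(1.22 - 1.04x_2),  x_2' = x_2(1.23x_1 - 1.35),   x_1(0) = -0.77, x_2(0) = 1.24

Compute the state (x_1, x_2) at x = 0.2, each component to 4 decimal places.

Heun on (x_1,x_2): k1 = f(x_n, state_n); k2 = f(x_n + h, state_n + h·k1); state_{n+1} = state_n + (h/2)·(k1 + k2).
0.000000: (-0.770000, 1.240000)
  k1 = (0.053592, -2.848404)
  predictor → (-0.764641, 0.955160)
  k2 = (-0.173294, -2.187801)
  → (-0.775985, 0.988190)
0.100000: (-0.775985, 0.988190)
  k1 = (-0.149208, -2.277245)
  predictor → (-0.790906, 0.760465)
  k2 = (-0.339391, -1.766419)
  → (-0.800415, 0.786007)
(x_1(0.2), x_2(0.2)) ≈ (-0.8004, 0.7860)

-0.8004, 0.7860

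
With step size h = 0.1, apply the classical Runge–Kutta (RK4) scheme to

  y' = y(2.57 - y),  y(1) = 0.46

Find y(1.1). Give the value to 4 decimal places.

0.5652

RK4: k1 = f(t_n, y_n); k2 = f(t_n + h/2, y_n + (h/2)·k1); k3 = f(t_n + h/2, y_n + (h/2)·k2); k4 = f(t_n + h, y_n + h·k3); y_{n+1} = y_n + (h/6)·(k1 + 2k2 + 2k3 + k4).
t=1.000000, y=0.460000:
  k1 = f(1.000000, 0.460000) = 0.970600
  k2 = f(1.050000, 0.508530) = 1.048319
  k3 = f(1.050000, 0.512416) = 1.054339
  k4 = f(1.100000, 0.565434) = 1.133450
  y ← 0.460000 + (0.1/6)·(k1 + 2k2 + 2k3 + k4) = 0.565156
y(1.1) ≈ 0.5652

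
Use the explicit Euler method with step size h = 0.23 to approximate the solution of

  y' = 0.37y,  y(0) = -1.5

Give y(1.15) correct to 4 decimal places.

-2.2565

Euler: y_{n+1} = y_n + h·f(x_n, y_n).
x=0.000000, y=-1.500000: f=-0.555000 → y ← -1.500000 + 0.23·(-0.555000) = -1.627650
x=0.230000, y=-1.627650: f=-0.602231 → y ← -1.627650 + 0.23·(-0.602231) = -1.766163
x=0.460000, y=-1.766163: f=-0.653480 → y ← -1.766163 + 0.23·(-0.653480) = -1.916463
x=0.690000, y=-1.916463: f=-0.709091 → y ← -1.916463 + 0.23·(-0.709091) = -2.079555
x=0.920000, y=-2.079555: f=-0.769435 → y ← -2.079555 + 0.23·(-0.769435) = -2.256525
y(1.15) ≈ -2.2565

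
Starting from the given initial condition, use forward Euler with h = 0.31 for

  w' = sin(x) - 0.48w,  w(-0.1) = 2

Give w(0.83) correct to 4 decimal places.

Euler: w_{n+1} = w_n + h·f(x_n, w_n).
x=-0.100000, w=2.000000: f=-1.059833 → w ← 2.000000 + 0.31·(-1.059833) = 1.671452
x=0.210000, w=1.671452: f=-0.593837 → w ← 1.671452 + 0.31·(-0.593837) = 1.487362
x=0.520000, w=1.487362: f=-0.217054 → w ← 1.487362 + 0.31·(-0.217054) = 1.420076
w(0.83) ≈ 1.4201

1.4201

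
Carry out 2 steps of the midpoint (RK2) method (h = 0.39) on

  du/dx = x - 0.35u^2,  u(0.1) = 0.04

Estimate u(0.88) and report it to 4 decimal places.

Midpoint: k1 = f(x_n, u_n); k2 = f(x_n + h/2, u_n + (h/2)·k1); u_{n+1} = u_n + h·k2.
x=0.100000, u=0.040000:
  k1 = f(0.100000, 0.040000) = 0.099440
  k2 = f(0.295000, 0.059391) = 0.293765
  u ← 0.040000 + 0.39·0.293765 = 0.154569
x=0.490000, u=0.154569:
  k1 = f(0.490000, 0.154569) = 0.481638
  k2 = f(0.685000, 0.248488) = 0.663389
  u ← 0.154569 + 0.39·0.663389 = 0.413290
u(0.88) ≈ 0.4133

0.4133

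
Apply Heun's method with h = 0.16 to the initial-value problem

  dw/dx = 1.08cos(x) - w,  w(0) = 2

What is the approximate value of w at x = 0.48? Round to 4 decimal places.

1.6318

Heun: k1 = f(x_n, w_n); k2 = f(x_n + h, w_n + h·k1); w_{n+1} = w_n + (h/2)·(k1 + k2).
x=0.000000, w=2.000000:
  k1 = f(0.000000, 2.000000) = -0.920000
  k2 = f(0.160000, 1.852800) = -0.786595
  w ← 2.000000 + (0.16/2)·(-0.920000 + (-0.786595)) = 1.863472
x=0.160000, w=1.863472:
  k1 = f(0.160000, 1.863472) = -0.797267
  k2 = f(0.320000, 1.735910) = -0.710735
  w ← 1.863472 + (0.16/2)·(-0.797267 + (-0.710735)) = 1.742832
x=0.320000, w=1.742832:
  k1 = f(0.320000, 1.742832) = -0.717658
  k2 = f(0.480000, 1.628007) = -0.670052
  w ← 1.742832 + (0.16/2)·(-0.717658 + (-0.670052)) = 1.631815
w(0.48) ≈ 1.6318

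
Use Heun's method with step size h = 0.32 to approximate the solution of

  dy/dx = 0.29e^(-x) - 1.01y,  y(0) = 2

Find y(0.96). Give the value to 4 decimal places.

Heun: k1 = f(x_n, y_n); k2 = f(x_n + h, y_n + h·k1); y_{n+1} = y_n + (h/2)·(k1 + k2).
x=0.000000, y=2.000000:
  k1 = f(0.000000, 2.000000) = -1.730000
  k2 = f(0.320000, 1.446400) = -1.250281
  y ← 2.000000 + (0.32/2)·(-1.730000 + (-1.250281)) = 1.523155
x=0.320000, y=1.523155:
  k1 = f(0.320000, 1.523155) = -1.327803
  k2 = f(0.640000, 1.098258) = -0.956326
  y ← 1.523155 + (0.32/2)·(-1.327803 + (-0.956326)) = 1.157694
x=0.640000, y=1.157694:
  k1 = f(0.640000, 1.157694) = -1.016357
  k2 = f(0.960000, 0.832460) = -0.729746
  y ← 1.157694 + (0.32/2)·(-1.016357 + (-0.729746)) = 0.878318
y(0.96) ≈ 0.8783

0.8783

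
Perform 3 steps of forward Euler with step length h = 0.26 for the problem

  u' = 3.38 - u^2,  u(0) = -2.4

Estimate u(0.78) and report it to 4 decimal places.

Euler: u_{n+1} = u_n + h·f(t_n, u_n).
t=0.000000, u=-2.400000: f=-2.380000 → u ← -2.400000 + 0.26·(-2.380000) = -3.018800
t=0.260000, u=-3.018800: f=-5.733153 → u ← -3.018800 + 0.26·(-5.733153) = -4.509420
t=0.520000, u=-4.509420: f=-16.954868 → u ← -4.509420 + 0.26·(-16.954868) = -8.917686
u(0.78) ≈ -8.9177

-8.9177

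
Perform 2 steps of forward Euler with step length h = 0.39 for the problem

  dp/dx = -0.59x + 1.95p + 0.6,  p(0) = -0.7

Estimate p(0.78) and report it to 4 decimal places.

Euler: p_{n+1} = p_n + h·f(x_n, p_n).
x=0.000000, p=-0.700000: f=-0.765000 → p ← -0.700000 + 0.39·(-0.765000) = -0.998350
x=0.390000, p=-0.998350: f=-1.576882 → p ← -0.998350 + 0.39·(-1.576882) = -1.613334
p(0.78) ≈ -1.6133

-1.6133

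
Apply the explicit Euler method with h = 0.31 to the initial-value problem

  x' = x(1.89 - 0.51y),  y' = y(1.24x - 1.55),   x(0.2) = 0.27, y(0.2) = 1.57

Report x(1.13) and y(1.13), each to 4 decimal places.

Euler on (x,y): x_{n+1} = x_n + h·x', y_{n+1} = y_n + h·y'.
0.200000: (0.270000, 1.570000); f=(0.294111, -1.907864) → (0.361174, 0.978562)
0.510000: (0.361174, 0.978562); f=(0.502370, -1.078516) → (0.516909, 0.644222)
0.820000: (0.516909, 0.644222); f=(0.807126, -0.585619) → (0.767118, 0.462680)
(x(1.13), y(1.13)) ≈ (0.7671, 0.4627)

0.7671, 0.4627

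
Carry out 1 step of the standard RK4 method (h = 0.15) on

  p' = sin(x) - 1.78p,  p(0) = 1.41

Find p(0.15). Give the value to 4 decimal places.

RK4: k1 = f(x_n, p_n); k2 = f(x_n + h/2, p_n + (h/2)·k1); k3 = f(x_n + h/2, p_n + (h/2)·k2); k4 = f(x_n + h, p_n + h·k3); p_{n+1} = p_n + (h/6)·(k1 + 2k2 + 2k3 + k4).
x=0.000000, p=1.410000:
  k1 = f(0.000000, 1.410000) = -2.509800
  k2 = f(0.075000, 1.221765) = -2.099812
  k3 = f(0.075000, 1.252514) = -2.154545
  k4 = f(0.150000, 1.086818) = -1.785098
  p ← 1.410000 + (0.15/6)·(k1 + 2k2 + 2k3 + k4) = 1.089910
p(0.15) ≈ 1.0899

1.0899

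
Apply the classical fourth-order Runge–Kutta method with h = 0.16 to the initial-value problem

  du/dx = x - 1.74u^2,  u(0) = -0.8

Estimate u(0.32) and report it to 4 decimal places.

-1.3590

RK4: k1 = f(x_n, u_n); k2 = f(x_n + h/2, u_n + (h/2)·k1); k3 = f(x_n + h/2, u_n + (h/2)·k2); k4 = f(x_n + h, u_n + h·k3); u_{n+1} = u_n + (h/6)·(k1 + 2k2 + 2k3 + k4).
x=0.000000, u=-0.800000:
  k1 = f(0.000000, -0.800000) = -1.113600
  k2 = f(0.080000, -0.889088) = -1.295431
  k3 = f(0.080000, -0.903634) = -1.340806
  k4 = f(0.160000, -1.014529) = -1.630928
  u ← -0.800000 + (0.16/6)·(k1 + 2k2 + 2k3 + k4) = -1.013787
x=0.160000, u=-1.013787:
  k1 = f(0.160000, -1.013787) = -1.628309
  k2 = f(0.240000, -1.144051) = -2.037405
  k3 = f(0.240000, -1.176779) = -2.169568
  k4 = f(0.320000, -1.360918) = -2.902648
  u ← -1.013787 + (0.16/6)·(k1 + 2k2 + 2k3 + k4) = -1.358984
u(0.32) ≈ -1.3590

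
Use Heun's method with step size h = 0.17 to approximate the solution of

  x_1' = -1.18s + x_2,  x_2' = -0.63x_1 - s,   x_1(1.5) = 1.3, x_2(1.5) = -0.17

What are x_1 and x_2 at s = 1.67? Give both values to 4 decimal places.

Heun on (x_1,x_2): k1 = f(s_n, state_n); k2 = f(s_n + h, state_n + h·k1); state_{n+1} = state_n + (h/2)·(k1 + k2).
1.500000: (1.300000, -0.170000)
  k1 = (-1.940000, -2.319000)
  predictor → (0.970200, -0.564230)
  k2 = (-2.534830, -2.281226)
  → (0.919639, -0.561019)
(x_1(1.67), x_2(1.67)) ≈ (0.9196, -0.5610)

0.9196, -0.5610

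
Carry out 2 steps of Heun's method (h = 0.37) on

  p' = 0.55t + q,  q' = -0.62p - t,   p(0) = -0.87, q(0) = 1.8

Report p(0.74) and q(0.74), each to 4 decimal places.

Heun on (p,q): k1 = f(t_n, state_n); k2 = f(t_n + h, state_n + h·k1); state_{n+1} = state_n + (h/2)·(k1 + k2).
0.000000: (-0.870000, 1.800000)
  k1 = (1.800000, 0.539400)
  predictor → (-0.204000, 1.999578)
  k2 = (2.203078, -0.243520)
  → (-0.129431, 1.854738)
0.370000: (-0.129431, 1.854738)
  k1 = (2.058238, -0.289753)
  predictor → (0.632117, 1.747529)
  k2 = (2.154529, -1.131913)
  → (0.649931, 1.591730)
(p(0.74), q(0.74)) ≈ (0.6499, 1.5917)

0.6499, 1.5917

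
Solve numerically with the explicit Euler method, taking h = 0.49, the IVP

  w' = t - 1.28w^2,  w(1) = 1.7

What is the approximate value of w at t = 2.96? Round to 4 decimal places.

1.4253

Euler: w_{n+1} = w_n + h·f(t_n, w_n).
t=1.000000, w=1.700000: f=-2.699200 → w ← 1.700000 + 0.49·(-2.699200) = 0.377392
t=1.490000, w=0.377392: f=1.307696 → w ← 0.377392 + 0.49·1.307696 = 1.018163
t=1.980000, w=1.018163: f=0.653080 → w ← 1.018163 + 0.49·0.653080 = 1.338172
t=2.470000, w=1.338172: f=0.177897 → w ← 1.338172 + 0.49·0.177897 = 1.425342
w(2.96) ≈ 1.4253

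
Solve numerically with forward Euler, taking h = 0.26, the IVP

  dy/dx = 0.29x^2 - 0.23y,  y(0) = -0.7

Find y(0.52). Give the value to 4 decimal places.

-0.6137

Euler: y_{n+1} = y_n + h·f(x_n, y_n).
x=0.000000, y=-0.700000: f=0.161000 → y ← -0.700000 + 0.26·0.161000 = -0.658140
x=0.260000, y=-0.658140: f=0.170976 → y ← -0.658140 + 0.26·0.170976 = -0.613686
y(0.52) ≈ -0.6137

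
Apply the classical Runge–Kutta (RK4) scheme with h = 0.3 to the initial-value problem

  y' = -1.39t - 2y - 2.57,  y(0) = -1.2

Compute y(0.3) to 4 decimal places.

-1.2902

RK4: k1 = f(t_n, y_n); k2 = f(t_n + h/2, y_n + (h/2)·k1); k3 = f(t_n + h/2, y_n + (h/2)·k2); k4 = f(t_n + h, y_n + h·k3); y_{n+1} = y_n + (h/6)·(k1 + 2k2 + 2k3 + k4).
t=0.000000, y=-1.200000:
  k1 = f(0.000000, -1.200000) = -0.170000
  k2 = f(0.150000, -1.225500) = -0.327500
  k3 = f(0.150000, -1.249125) = -0.280250
  k4 = f(0.300000, -1.284075) = -0.418850
  y ← -1.200000 + (0.3/6)·(k1 + 2k2 + 2k3 + k4) = -1.290217
y(0.3) ≈ -1.2902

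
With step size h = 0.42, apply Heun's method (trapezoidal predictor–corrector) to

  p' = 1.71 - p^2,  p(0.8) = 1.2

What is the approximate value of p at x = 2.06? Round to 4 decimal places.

1.2939

Heun: k1 = f(x_n, p_n); k2 = f(x_n + h, p_n + h·k1); p_{n+1} = p_n + (h/2)·(k1 + k2).
x=0.800000, p=1.200000:
  k1 = f(0.800000, 1.200000) = 0.270000
  k2 = f(1.220000, 1.313400) = -0.015020
  p ← 1.200000 + (0.42/2)·(0.270000 + (-0.015020)) = 1.253546
x=1.220000, p=1.253546:
  k1 = f(1.220000, 1.253546) = 0.138623
  k2 = f(1.640000, 1.311767) = -0.010734
  p ← 1.253546 + (0.42/2)·(0.138623 + (-0.010734)) = 1.280403
x=1.640000, p=1.280403:
  k1 = f(1.640000, 1.280403) = 0.070569
  k2 = f(2.060000, 1.310042) = -0.006209
  p ← 1.280403 + (0.42/2)·(0.070569 + (-0.006209)) = 1.293918
p(2.06) ≈ 1.2939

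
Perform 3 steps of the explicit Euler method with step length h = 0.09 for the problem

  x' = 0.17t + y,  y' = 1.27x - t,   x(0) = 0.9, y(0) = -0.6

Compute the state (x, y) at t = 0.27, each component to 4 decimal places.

Euler on (x,y): x_{n+1} = x_n + h·x', y_{n+1} = y_n + h·y'.
0.000000: (0.900000, -0.600000); f=(-0.600000, 1.143000) → (0.846000, -0.497130)
0.090000: (0.846000, -0.497130); f=(-0.481830, 0.984420) → (0.802635, -0.408532)
0.180000: (0.802635, -0.408532); f=(-0.377932, 0.839347) → (0.768621, -0.332991)
(x(0.27), y(0.27)) ≈ (0.7686, -0.3330)

0.7686, -0.3330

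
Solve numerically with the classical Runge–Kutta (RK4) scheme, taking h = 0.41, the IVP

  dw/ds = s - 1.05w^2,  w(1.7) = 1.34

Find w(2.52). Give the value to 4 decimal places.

1.4586

RK4: k1 = f(s_n, w_n); k2 = f(s_n + h/2, w_n + (h/2)·k1); k3 = f(s_n + h/2, w_n + (h/2)·k2); k4 = f(s_n + h, w_n + h·k3); w_{n+1} = w_n + (h/6)·(k1 + 2k2 + 2k3 + k4).
s=1.700000, w=1.340000:
  k1 = f(1.700000, 1.340000) = -0.185380
  k2 = f(1.905000, 1.301997) = 0.125044
  k3 = f(1.905000, 1.365634) = -0.053204
  k4 = f(2.110000, 1.318186) = 0.285504
  w ← 1.340000 + (0.41/6)·(k1 + 2k2 + 2k3 + k4) = 1.356660
s=2.110000, w=1.356660:
  k1 = f(2.110000, 1.356660) = 0.177448
  k2 = f(2.315000, 1.393037) = 0.277421
  k3 = f(2.315000, 1.413531) = 0.217026
  k4 = f(2.520000, 1.445640) = 0.325630
  w ← 1.356660 + (0.41/6)·(k1 + 2k2 + 2k3 + k4) = 1.458611
w(2.52) ≈ 1.4586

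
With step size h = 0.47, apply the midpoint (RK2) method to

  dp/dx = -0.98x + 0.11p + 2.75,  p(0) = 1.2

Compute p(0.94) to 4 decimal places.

Midpoint: k1 = f(x_n, p_n); k2 = f(x_n + h/2, p_n + (h/2)·k1); p_{n+1} = p_n + h·k2.
x=0.000000, p=1.200000:
  k1 = f(0.000000, 1.200000) = 2.882000
  k2 = f(0.235000, 1.877270) = 2.726200
  p ← 1.200000 + 0.47·2.726200 = 2.481314
x=0.470000, p=2.481314:
  k1 = f(0.470000, 2.481314) = 2.562345
  k2 = f(0.705000, 3.083465) = 2.398281
  p ← 2.481314 + 0.47·2.398281 = 3.608506
p(0.94) ≈ 3.6085

3.6085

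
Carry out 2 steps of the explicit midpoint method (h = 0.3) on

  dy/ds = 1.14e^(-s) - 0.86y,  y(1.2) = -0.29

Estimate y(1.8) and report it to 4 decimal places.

-0.0600

Midpoint: k1 = f(s_n, y_n); k2 = f(s_n + h/2, y_n + (h/2)·k1); y_{n+1} = y_n + h·k2.
s=1.200000, y=-0.290000:
  k1 = f(1.200000, -0.290000) = 0.592761
  k2 = f(1.350000, -0.201086) = 0.468468
  y ← -0.290000 + 0.3·0.468468 = -0.149460
s=1.500000, y=-0.149460:
  k1 = f(1.500000, -0.149460) = 0.382904
  k2 = f(1.650000, -0.092024) = 0.298078
  y ← -0.149460 + 0.3·0.298078 = -0.060036
y(1.8) ≈ -0.0600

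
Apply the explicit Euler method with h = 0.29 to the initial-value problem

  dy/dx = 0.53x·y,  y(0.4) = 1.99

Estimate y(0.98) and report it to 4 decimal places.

2.3364

Euler: y_{n+1} = y_n + h·f(x_n, y_n).
x=0.400000, y=1.990000: f=0.421880 → y ← 1.990000 + 0.29·0.421880 = 2.112345
x=0.690000, y=2.112345: f=0.772485 → y ← 2.112345 + 0.29·0.772485 = 2.336366
y(0.98) ≈ 2.3364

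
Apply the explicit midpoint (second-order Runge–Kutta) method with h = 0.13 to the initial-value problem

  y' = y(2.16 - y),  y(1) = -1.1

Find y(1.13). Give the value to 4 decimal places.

Midpoint: k1 = f(s_n, y_n); k2 = f(s_n + h/2, y_n + (h/2)·k1); y_{n+1} = y_n + h·k2.
s=1.000000, y=-1.100000:
  k1 = f(1.000000, -1.100000) = -3.586000
  k2 = f(1.065000, -1.333090) = -4.656603
  y ← -1.100000 + 0.13·(-4.656603) = -1.705358
y(1.13) ≈ -1.7054

-1.7054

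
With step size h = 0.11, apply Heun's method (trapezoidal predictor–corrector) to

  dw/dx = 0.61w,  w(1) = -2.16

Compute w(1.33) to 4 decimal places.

Heun: k1 = f(x_n, w_n); k2 = f(x_n + h, w_n + h·k1); w_{n+1} = w_n + (h/2)·(k1 + k2).
x=1.000000, w=-2.160000:
  k1 = f(1.000000, -2.160000) = -1.317600
  k2 = f(1.110000, -2.304936) = -1.406011
  w ← -2.160000 + (0.11/2)·(-1.317600 + (-1.406011)) = -2.309799
x=1.110000, w=-2.309799:
  k1 = f(1.110000, -2.309799) = -1.408977
  k2 = f(1.220000, -2.464786) = -1.503520
  w ← -2.309799 + (0.11/2)·(-1.408977 + (-1.503520)) = -2.469986
x=1.220000, w=-2.469986:
  k1 = f(1.220000, -2.469986) = -1.506691
  k2 = f(1.330000, -2.635722) = -1.607790
  w ← -2.469986 + (0.11/2)·(-1.506691 + (-1.607790)) = -2.641282
w(1.33) ≈ -2.6413

-2.6413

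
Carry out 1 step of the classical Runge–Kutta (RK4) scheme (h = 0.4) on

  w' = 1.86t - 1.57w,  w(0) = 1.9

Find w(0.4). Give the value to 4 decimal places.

RK4: k1 = f(t_n, w_n); k2 = f(t_n + h/2, w_n + (h/2)·k1); k3 = f(t_n + h/2, w_n + (h/2)·k2); k4 = f(t_n + h, w_n + h·k3); w_{n+1} = w_n + (h/6)·(k1 + 2k2 + 2k3 + k4).
t=0.000000, w=1.900000:
  k1 = f(0.000000, 1.900000) = -2.983000
  k2 = f(0.200000, 1.303400) = -1.674338
  k3 = f(0.200000, 1.565132) = -2.085258
  k4 = f(0.400000, 1.065897) = -0.929458
  w ← 1.900000 + (0.4/6)·(k1 + 2k2 + 2k3 + k4) = 1.137890
w(0.4) ≈ 1.1379

1.1379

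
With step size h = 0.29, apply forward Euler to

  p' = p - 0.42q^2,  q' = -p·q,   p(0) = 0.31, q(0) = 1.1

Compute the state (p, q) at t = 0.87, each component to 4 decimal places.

Euler on (p,q): p_{n+1} = p_n + h·p', q_{n+1} = q_n + h·q'.
0.000000: (0.310000, 1.100000); f=(-0.198200, -0.341000) → (0.252522, 1.001110)
0.290000: (0.252522, 1.001110); f=(-0.168411, -0.252802) → (0.203683, 0.927797)
0.580000: (0.203683, 0.927797); f=(-0.157856, -0.188976) → (0.157904, 0.872994)
(p(0.87), q(0.87)) ≈ (0.1579, 0.8730)

0.1579, 0.8730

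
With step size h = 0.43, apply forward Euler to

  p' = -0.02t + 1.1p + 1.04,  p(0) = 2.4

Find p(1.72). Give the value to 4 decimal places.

14.7740

Euler: p_{n+1} = p_n + h·f(t_n, p_n).
t=0.000000, p=2.400000: f=3.680000 → p ← 2.400000 + 0.43·3.680000 = 3.982400
t=0.430000, p=3.982400: f=5.412040 → p ← 3.982400 + 0.43·5.412040 = 6.309577
t=0.860000, p=6.309577: f=7.963335 → p ← 6.309577 + 0.43·7.963335 = 9.733811
t=1.290000, p=9.733811: f=11.721392 → p ← 9.733811 + 0.43·11.721392 = 14.774010
p(1.72) ≈ 14.7740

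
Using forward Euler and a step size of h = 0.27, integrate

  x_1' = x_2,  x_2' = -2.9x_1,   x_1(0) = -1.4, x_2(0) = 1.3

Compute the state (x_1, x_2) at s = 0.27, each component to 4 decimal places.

Euler on (x_1,x_2): x_1_{n+1} = x_1_n + h·x_1', x_2_{n+1} = x_2_n + h·x_2'.
0.000000: (-1.400000, 1.300000); f=(1.300000, 4.060000) → (-1.049000, 2.396200)
(x_1(0.27), x_2(0.27)) ≈ (-1.0490, 2.3962)

-1.0490, 2.3962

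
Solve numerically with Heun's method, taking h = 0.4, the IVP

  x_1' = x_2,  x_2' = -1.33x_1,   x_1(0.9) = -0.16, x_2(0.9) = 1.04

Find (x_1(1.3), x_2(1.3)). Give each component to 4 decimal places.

Heun on (x_1,x_2): k1 = f(t_n, state_n); k2 = f(t_n + h, state_n + h·k1); state_{n+1} = state_n + (h/2)·(k1 + k2).
0.900000: (-0.160000, 1.040000)
  k1 = (1.040000, 0.212800)
  predictor → (0.256000, 1.125120)
  k2 = (1.125120, -0.340480)
  → (0.273024, 1.014464)
(x_1(1.3), x_2(1.3)) ≈ (0.2730, 1.0145)

0.2730, 1.0145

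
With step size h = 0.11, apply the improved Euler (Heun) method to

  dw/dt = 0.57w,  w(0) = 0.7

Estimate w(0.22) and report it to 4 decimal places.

0.7935

Heun: k1 = f(t_n, w_n); k2 = f(t_n + h, w_n + h·k1); w_{n+1} = w_n + (h/2)·(k1 + k2).
t=0.000000, w=0.700000:
  k1 = f(0.000000, 0.700000) = 0.399000
  k2 = f(0.110000, 0.743890) = 0.424017
  w ← 0.700000 + (0.11/2)·(0.399000 + 0.424017) = 0.745266
t=0.110000, w=0.745266:
  k1 = f(0.110000, 0.745266) = 0.424802
  k2 = f(0.220000, 0.791994) = 0.451437
  w ← 0.745266 + (0.11/2)·(0.424802 + 0.451437) = 0.793459
w(0.22) ≈ 0.7935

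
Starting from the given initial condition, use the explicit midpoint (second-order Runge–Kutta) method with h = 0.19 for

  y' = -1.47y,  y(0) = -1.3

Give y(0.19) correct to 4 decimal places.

-0.9876

Midpoint: k1 = f(x_n, y_n); k2 = f(x_n + h/2, y_n + (h/2)·k1); y_{n+1} = y_n + h·k2.
x=0.000000, y=-1.300000:
  k1 = f(0.000000, -1.300000) = 1.911000
  k2 = f(0.095000, -1.118455) = 1.644129
  y ← -1.300000 + 0.19·1.644129 = -0.987616
y(0.19) ≈ -0.9876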